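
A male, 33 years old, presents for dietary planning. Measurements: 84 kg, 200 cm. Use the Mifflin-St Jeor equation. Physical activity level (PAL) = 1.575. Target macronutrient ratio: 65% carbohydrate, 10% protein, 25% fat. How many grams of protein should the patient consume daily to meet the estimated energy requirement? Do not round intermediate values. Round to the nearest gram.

Mifflin-St Jeor (male): BMR = 10(84) + 6.25(200) − 5(33) + 5 = 840 + 1250 − 165 + 5 = 1930 kcal/day.
TEE = 1930 × 1.575 = 3039.75 kcal/day.
Protein energy = 10% × 3039.75 = 303.975 kcal.
Protein = 303.975 ÷ 4 kcal/g = 75.9938 g.

76 g/day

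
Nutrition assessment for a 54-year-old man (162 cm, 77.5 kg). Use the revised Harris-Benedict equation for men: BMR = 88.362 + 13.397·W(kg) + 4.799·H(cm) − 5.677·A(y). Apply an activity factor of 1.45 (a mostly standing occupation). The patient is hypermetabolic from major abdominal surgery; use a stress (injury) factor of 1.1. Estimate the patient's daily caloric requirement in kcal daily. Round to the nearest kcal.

2548 kcal daily

Harris-Benedict: BMR = 88.362 + 13.397(77.5) + 4.799(162) − 5.677(54) = 1597.5095 kcal/day.
TEE = BMR × activity factor = 1597.5095 × 1.45 = 2316.3888 kcal/day.
Apply stress factor: 2316.3888 × 1.1 = 2548.0277 kcal/day.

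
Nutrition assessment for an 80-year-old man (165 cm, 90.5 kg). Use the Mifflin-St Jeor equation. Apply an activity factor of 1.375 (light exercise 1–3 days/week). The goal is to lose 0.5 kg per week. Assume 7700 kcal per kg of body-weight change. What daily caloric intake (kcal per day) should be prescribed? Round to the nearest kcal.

1569 kcal per day

Mifflin-St Jeor (male): BMR = 10(90.5) + 6.25(165) − 5(80) + 5 = 905 + 1031.25 − 400 + 5 = 1541.25 kcal/day.
TEE = 1541.25 × 1.375 = 2119.2188 kcal/day.
Required daily deficit = 0.5 × 7700 ÷ 7 = 550 kcal/day.
Target intake = 2119.2188 − 550 = 1569.2188 kcal/day.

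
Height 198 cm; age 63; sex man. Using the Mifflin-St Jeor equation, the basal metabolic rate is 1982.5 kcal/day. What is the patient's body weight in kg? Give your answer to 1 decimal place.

105.5 kg

1982.5 = 10·W + 6.25(198) − 5(63) + 5
10·W = 1982.5 − 927.5 = 1055, so W = 105.5 kg.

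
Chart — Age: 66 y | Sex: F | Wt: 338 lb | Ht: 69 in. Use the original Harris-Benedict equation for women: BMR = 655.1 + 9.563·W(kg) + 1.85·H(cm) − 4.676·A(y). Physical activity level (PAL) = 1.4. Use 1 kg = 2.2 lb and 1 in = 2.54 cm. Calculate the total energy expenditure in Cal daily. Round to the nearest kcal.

2996 Cal daily

Convert to metric: weight = 338 ÷ 2.2 = 153.6364 kg; height = 69 × 2.54 = 175.26 cm.
Harris-Benedict: BMR = 655.1 + 9.563(153.6364) + 1.85(175.26) − 4.676(66) = 2139.9395 kcal/day.
TEE = BMR × activity factor = 2139.9395 × 1.4 = 2995.9154 kcal/day.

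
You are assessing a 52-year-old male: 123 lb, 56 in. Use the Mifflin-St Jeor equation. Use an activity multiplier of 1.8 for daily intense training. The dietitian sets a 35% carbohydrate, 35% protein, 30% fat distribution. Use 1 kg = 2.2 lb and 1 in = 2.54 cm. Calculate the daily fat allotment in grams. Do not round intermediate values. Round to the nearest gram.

Convert to metric: weight = 123 ÷ 2.2 = 55.9091 kg; height = 56 × 2.54 = 142.24 cm.
Mifflin-St Jeor (male): BMR = 10(55.9091) + 6.25(142.24) − 5(52) + 5 = 559.0909 + 889 − 260 + 5 = 1193.0909 kcal/day.
TEE = 1193.0909 × 1.8 = 2147.5636 kcal/day.
Fat energy = 30% × 2147.5636 = 644.2691 kcal.
Fat = 644.2691 ÷ 9 kcal/g = 71.5855 g.

72 g/day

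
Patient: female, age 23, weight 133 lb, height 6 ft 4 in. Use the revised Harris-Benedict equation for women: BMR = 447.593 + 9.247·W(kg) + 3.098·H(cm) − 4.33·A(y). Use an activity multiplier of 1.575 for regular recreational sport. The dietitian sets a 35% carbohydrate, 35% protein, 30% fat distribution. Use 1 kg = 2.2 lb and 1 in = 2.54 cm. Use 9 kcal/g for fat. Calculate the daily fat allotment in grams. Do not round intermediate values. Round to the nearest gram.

Convert to metric: weight = 133 ÷ 2.2 = 60.4545 kg; height = (6×12 + 4) × 2.54 = 76 × 2.54 = 193.04 cm.
Harris-Benedict: BMR = 447.593 + 9.247(60.4545) + 3.098(193.04) − 4.33(23) = 1505.0641 kcal/day.
TEE = 1505.0641 × 1.575 = 2370.476 kcal/day.
Fat energy = 30% × 2370.476 = 711.1428 kcal.
Fat = 711.1428 ÷ 9 kcal/g = 79.0159 g.

79 g/day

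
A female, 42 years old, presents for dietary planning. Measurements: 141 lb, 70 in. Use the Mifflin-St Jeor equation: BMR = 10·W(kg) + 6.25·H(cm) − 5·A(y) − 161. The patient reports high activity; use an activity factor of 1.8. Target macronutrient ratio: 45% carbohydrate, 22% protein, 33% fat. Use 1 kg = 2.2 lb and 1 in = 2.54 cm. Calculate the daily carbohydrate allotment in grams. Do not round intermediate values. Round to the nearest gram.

Convert to metric: weight = 141 ÷ 2.2 = 64.0909 kg; height = 70 × 2.54 = 177.8 cm.
Mifflin-St Jeor (female): BMR = 10(64.0909) + 6.25(177.8) − 5(42) − 161 = 640.9091 + 1111.25 − 210 − 161 = 1381.1591 kcal/day.
TEE = 1381.1591 × 1.8 = 2486.0864 kcal/day.
Carbohydrate energy = 45% × 2486.0864 = 1118.7389 kcal.
Carbohydrate = 1118.7389 ÷ 4 kcal/g = 279.6847 g.

280 g/day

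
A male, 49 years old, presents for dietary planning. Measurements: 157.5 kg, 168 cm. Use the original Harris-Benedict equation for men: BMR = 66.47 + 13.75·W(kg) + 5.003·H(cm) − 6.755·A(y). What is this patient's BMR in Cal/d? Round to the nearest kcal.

Harris-Benedict: BMR = 66.47 + 13.75(157.5) + 5.003(168) − 6.755(49) = 2741.604 kcal/day.

2742 Cal/d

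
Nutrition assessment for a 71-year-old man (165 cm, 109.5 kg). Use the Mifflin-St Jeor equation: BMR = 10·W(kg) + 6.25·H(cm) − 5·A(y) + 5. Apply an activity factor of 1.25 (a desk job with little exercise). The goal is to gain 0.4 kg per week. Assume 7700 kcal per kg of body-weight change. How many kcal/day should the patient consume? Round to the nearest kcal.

Mifflin-St Jeor (male): BMR = 10(109.5) + 6.25(165) − 5(71) + 5 = 1095 + 1031.25 − 355 + 5 = 1776.25 kcal/day.
TEE = 1776.25 × 1.25 = 2220.3125 kcal/day.
Required daily surplus = 0.4 × 7700 ÷ 7 = 440 kcal/day.
Target intake = 2220.3125 + 440 = 2660.3125 kcal/day.

2660 kcal/day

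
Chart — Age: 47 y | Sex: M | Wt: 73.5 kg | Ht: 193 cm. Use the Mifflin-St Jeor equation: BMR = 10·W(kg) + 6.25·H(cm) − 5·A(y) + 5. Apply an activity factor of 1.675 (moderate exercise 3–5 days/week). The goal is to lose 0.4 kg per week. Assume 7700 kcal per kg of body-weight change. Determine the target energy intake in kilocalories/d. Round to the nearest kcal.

Mifflin-St Jeor (male): BMR = 10(73.5) + 6.25(193) − 5(47) + 5 = 735 + 1206.25 − 235 + 5 = 1711.25 kcal/day.
TEE = 1711.25 × 1.675 = 2866.3438 kcal/day.
Required daily deficit = 0.4 × 7700 ÷ 7 = 440 kcal/day.
Target intake = 2866.3438 − 440 = 2426.3438 kcal/day.

2426 kilocalories/d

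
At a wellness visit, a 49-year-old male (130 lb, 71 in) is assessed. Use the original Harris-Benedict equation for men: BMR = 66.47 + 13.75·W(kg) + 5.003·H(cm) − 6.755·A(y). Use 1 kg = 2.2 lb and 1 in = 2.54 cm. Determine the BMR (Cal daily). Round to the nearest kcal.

Convert to metric: weight = 130 ÷ 2.2 = 59.0909 kg; height = 71 × 2.54 = 180.34 cm.
Harris-Benedict: BMR = 66.47 + 13.75(59.0909) + 5.003(180.34) − 6.755(49) = 1450.216 kcal/day.

1450 Cal daily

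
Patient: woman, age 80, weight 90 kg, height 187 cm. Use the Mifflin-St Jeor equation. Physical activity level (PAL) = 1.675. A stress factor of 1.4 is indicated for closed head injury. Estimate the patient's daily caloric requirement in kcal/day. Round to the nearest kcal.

Mifflin-St Jeor (female): BMR = 10(90) + 6.25(187) − 5(80) − 161 = 900 + 1168.75 − 400 − 161 = 1507.75 kcal/day.
TEE = BMR × activity factor = 1507.75 × 1.675 = 2525.4813 kcal/day.
Apply stress factor: 2525.4813 × 1.4 = 3535.6738 kcal/day.

3536 kcal/day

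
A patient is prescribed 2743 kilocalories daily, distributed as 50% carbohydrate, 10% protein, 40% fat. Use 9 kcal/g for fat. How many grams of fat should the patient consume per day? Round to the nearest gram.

122 g/day

Fat energy = 40% × 2743 = 1097.2 kcal.
At 9 kcal/g: 1097.2 ÷ 9 = 121.9111 g.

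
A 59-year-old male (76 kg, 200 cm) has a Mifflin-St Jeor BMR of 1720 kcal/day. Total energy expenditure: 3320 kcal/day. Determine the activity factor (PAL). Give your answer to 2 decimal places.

Activity factor = TEE ÷ BMR = 3320 ÷ 1720 = 1.93.

1.93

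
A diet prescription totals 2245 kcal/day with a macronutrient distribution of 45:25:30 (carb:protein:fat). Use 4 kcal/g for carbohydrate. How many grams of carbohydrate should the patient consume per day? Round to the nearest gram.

253 g/day

Carbohydrate energy = 45% × 2245 = 1010.25 kcal.
At 4 kcal/g: 1010.25 ÷ 4 = 252.5625 g.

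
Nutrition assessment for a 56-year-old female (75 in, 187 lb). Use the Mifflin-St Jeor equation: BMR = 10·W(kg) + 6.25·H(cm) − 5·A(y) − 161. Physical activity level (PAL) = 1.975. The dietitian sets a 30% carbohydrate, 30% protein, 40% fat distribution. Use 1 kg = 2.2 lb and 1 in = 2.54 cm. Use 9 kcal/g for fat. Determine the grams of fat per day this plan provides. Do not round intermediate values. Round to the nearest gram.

Convert to metric: weight = 187 ÷ 2.2 = 85 kg; height = 75 × 2.54 = 190.5 cm.
Mifflin-St Jeor (female): BMR = 10(85) + 6.25(190.5) − 5(56) − 161 = 850 + 1190.625 − 280 − 161 = 1599.625 kcal/day.
TEE = 1599.625 × 1.975 = 3159.2594 kcal/day.
Fat energy = 40% × 3159.2594 = 1263.7038 kcal.
Fat = 1263.7038 ÷ 9 kcal/g = 140.4115 g.

140 g/day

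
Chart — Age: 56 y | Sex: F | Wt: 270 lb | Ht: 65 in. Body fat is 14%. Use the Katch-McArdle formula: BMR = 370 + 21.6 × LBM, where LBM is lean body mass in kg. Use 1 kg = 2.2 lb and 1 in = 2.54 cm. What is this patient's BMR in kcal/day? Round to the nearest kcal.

Convert to metric: weight = 270 ÷ 2.2 = 122.7273 kg; height = 65 × 2.54 = 165.1 cm.
LBM = 122.7273 × (1 − 0.14) = 105.5455 kg. Katch-McArdle: BMR = 370 + 21.6 × 105.5455 = 2649.7818 kcal/day.

2650 kcal/day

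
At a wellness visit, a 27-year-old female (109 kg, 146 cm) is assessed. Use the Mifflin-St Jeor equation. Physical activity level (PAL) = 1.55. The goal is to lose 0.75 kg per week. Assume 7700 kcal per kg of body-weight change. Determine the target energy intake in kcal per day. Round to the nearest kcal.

Mifflin-St Jeor (female): BMR = 10(109) + 6.25(146) − 5(27) − 161 = 1090 + 912.5 − 135 − 161 = 1706.5 kcal/day.
TEE = 1706.5 × 1.55 = 2645.075 kcal/day.
Required daily deficit = 0.75 × 7700 ÷ 7 = 825 kcal/day.
Target intake = 2645.075 − 825 = 1820.075 kcal/day.

1820 kcal per day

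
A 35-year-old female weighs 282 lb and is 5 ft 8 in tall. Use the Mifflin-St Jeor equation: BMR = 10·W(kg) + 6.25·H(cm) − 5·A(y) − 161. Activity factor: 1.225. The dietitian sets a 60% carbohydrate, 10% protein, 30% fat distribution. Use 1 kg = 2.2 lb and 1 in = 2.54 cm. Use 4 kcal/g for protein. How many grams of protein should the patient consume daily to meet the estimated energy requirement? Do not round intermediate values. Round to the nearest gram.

Convert to metric: weight = 282 ÷ 2.2 = 128.1818 kg; height = (5×12 + 8) × 2.54 = 68 × 2.54 = 172.72 cm.
Mifflin-St Jeor (female): BMR = 10(128.1818) + 6.25(172.72) − 5(35) − 161 = 1281.8182 + 1079.5 − 175 − 161 = 2025.3182 kcal/day.
TEE = 2025.3182 × 1.225 = 2481.0148 kcal/day.
Protein energy = 10% × 2481.0148 = 248.1015 kcal.
Protein = 248.1015 ÷ 4 kcal/g = 62.0254 g.

62 g/day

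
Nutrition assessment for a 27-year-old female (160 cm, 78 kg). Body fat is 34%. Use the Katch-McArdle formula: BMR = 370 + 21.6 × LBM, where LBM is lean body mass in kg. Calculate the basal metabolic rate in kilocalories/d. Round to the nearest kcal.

1482 kilocalories/d

LBM = 78 × (1 − 0.34) = 51.48 kg. Katch-McArdle: BMR = 370 + 21.6 × 51.48 = 1481.968 kcal/day.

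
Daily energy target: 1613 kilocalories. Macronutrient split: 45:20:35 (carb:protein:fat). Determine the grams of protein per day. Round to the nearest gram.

81 g/day

Protein energy = 20% × 1613 = 322.6 kcal.
At 4 kcal/g: 322.6 ÷ 4 = 80.65 g.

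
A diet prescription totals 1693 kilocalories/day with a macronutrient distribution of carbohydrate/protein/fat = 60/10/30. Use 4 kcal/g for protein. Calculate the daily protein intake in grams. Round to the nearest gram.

Protein energy = 10% × 1693 = 169.3 kcal.
At 4 kcal/g: 169.3 ÷ 4 = 42.325 g.

42 g/day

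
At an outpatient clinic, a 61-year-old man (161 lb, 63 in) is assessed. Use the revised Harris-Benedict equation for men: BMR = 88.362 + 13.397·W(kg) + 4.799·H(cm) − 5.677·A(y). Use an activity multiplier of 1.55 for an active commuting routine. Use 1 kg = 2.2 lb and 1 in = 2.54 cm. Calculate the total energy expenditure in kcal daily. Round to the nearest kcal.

2310 kcal daily

Convert to metric: weight = 161 ÷ 2.2 = 73.1818 kg; height = 63 × 2.54 = 160.02 cm.
Harris-Benedict: BMR = 88.362 + 13.397(73.1818) + 4.799(160.02) − 5.677(61) = 1490.4178 kcal/day.
TEE = BMR × activity factor = 1490.4178 × 1.55 = 2310.1476 kcal/day.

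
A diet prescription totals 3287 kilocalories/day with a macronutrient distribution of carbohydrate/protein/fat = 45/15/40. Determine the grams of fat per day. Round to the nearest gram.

Fat energy = 40% × 3287 = 1314.8 kcal.
At 9 kcal/g: 1314.8 ÷ 9 = 146.0889 g.

146 g/day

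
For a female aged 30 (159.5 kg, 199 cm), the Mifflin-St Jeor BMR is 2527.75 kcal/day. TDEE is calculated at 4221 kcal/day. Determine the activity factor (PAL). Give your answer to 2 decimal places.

1.67

Activity factor = TEE ÷ BMR = 4221 ÷ 2527.75 = 1.67.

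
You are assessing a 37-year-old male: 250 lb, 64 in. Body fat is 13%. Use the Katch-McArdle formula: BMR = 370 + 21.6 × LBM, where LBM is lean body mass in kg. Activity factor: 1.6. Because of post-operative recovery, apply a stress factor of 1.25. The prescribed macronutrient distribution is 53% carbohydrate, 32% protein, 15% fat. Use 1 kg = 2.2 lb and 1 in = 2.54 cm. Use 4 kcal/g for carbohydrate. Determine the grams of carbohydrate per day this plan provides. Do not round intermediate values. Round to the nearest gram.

664 g/day

Convert to metric: weight = 250 ÷ 2.2 = 113.6364 kg; height = 64 × 2.54 = 162.56 cm.
LBM = 113.6364 × (1 − 0.13) = 98.8636 kg. Katch-McArdle: BMR = 370 + 21.6 × 98.8636 = 2505.4545 kcal/day.
TEE = 2505.4545 × 1.6 = 4008.7273 kcal/day.
With stress factor 1.25: 4008.7273 × 1.25 = 5010.9091 kcal/day.
Carbohydrate energy = 53% × 5010.9091 = 2655.7818 kcal.
Carbohydrate = 2655.7818 ÷ 4 kcal/g = 663.9455 g.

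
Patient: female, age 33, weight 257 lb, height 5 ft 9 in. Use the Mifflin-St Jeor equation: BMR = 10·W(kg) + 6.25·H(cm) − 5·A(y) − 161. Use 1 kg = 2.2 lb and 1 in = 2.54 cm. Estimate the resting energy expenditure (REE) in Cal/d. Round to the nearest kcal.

1938 Cal/d

Convert to metric: weight = 257 ÷ 2.2 = 116.8182 kg; height = (5×12 + 9) × 2.54 = 69 × 2.54 = 175.26 cm.
Mifflin-St Jeor (female): BMR = 10(116.8182) + 6.25(175.26) − 5(33) − 161 = 1168.1818 + 1095.375 − 165 − 161 = 1937.5568 kcal/day.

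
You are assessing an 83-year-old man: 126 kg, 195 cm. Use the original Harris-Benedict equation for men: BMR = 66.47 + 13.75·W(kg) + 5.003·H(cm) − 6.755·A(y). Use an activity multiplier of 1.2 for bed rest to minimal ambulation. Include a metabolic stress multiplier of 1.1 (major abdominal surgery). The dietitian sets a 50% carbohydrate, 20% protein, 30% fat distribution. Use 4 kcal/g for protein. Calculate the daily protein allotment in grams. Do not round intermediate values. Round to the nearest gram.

146 g/day

Harris-Benedict: BMR = 66.47 + 13.75(126) + 5.003(195) − 6.755(83) = 2213.89 kcal/day.
TEE = 2213.89 × 1.2 = 2656.668 kcal/day.
With stress factor 1.1: 2656.668 × 1.1 = 2922.3348 kcal/day.
Protein energy = 20% × 2922.3348 = 584.467 kcal.
Protein = 584.467 ÷ 4 kcal/g = 146.1167 g.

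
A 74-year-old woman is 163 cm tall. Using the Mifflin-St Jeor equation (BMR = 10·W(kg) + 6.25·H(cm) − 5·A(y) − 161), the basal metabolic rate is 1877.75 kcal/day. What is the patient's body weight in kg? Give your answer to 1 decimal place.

139.0 kg

1877.75 = 10·W + 6.25(163) − 5(74) − 161
10·W = 1877.75 − 487.75 = 1390, so W = 139 kg.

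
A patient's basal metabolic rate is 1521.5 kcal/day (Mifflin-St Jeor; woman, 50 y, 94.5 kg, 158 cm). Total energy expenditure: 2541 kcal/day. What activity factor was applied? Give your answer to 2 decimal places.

1.67

Activity factor = TEE ÷ BMR = 2541 ÷ 1521.5 = 1.67.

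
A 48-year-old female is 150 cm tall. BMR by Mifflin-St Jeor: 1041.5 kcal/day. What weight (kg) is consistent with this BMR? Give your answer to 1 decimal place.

1041.5 = 10·W + 6.25(150) − 5(48) − 161
10·W = 1041.5 − 536.5 = 505, so W = 50.5 kg.

50.5 kg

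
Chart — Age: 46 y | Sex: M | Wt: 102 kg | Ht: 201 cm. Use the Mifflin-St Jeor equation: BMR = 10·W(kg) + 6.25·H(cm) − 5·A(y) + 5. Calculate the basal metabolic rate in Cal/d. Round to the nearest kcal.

Mifflin-St Jeor (male): BMR = 10(102) + 6.25(201) − 5(46) + 5 = 1020 + 1256.25 − 230 + 5 = 2051.25 kcal/day.

2051 Cal/d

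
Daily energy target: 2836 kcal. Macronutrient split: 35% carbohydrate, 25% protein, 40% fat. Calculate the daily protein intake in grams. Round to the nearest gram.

177 g/day

Protein energy = 25% × 2836 = 709 kcal.
At 4 kcal/g: 709 ÷ 4 = 177.25 g.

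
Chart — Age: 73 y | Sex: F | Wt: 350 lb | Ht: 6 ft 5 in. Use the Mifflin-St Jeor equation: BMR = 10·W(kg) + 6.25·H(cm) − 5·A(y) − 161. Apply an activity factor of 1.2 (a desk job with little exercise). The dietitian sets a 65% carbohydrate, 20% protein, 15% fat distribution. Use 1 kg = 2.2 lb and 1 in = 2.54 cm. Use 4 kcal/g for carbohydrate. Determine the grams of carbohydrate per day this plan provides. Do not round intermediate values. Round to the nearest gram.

446 g/day

Convert to metric: weight = 350 ÷ 2.2 = 159.0909 kg; height = (6×12 + 5) × 2.54 = 77 × 2.54 = 195.58 cm.
Mifflin-St Jeor (female): BMR = 10(159.0909) + 6.25(195.58) − 5(73) − 161 = 1590.9091 + 1222.375 − 365 − 161 = 2287.2841 kcal/day.
TEE = 2287.2841 × 1.2 = 2744.7409 kcal/day.
Carbohydrate energy = 65% × 2744.7409 = 1784.0816 kcal.
Carbohydrate = 1784.0816 ÷ 4 kcal/g = 446.0204 g.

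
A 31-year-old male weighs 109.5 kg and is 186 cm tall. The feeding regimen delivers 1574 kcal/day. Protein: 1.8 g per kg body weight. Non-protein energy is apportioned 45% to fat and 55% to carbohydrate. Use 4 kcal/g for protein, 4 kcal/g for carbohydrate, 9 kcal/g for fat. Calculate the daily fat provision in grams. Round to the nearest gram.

Protein = 1.8 × 109.5 = 197.1 g → 197.1 × 4 = 788.4 kcal.
Non-protein calories = 1574 − 788.4 = 785.6 kcal.
Fat: 45% × 785.6 = 353.52 kcal; carbohydrate: 432.08 kcal.
Fat: 353.52 kcal ÷ 9 kcal/g = 39.28 g.

39 g/day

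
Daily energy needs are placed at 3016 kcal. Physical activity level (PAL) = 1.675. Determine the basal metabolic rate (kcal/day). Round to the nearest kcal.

BMR = TEE ÷ activity factor = 3016 ÷ 1.675 = 1800.597 kcal/day.

1801 kcal/day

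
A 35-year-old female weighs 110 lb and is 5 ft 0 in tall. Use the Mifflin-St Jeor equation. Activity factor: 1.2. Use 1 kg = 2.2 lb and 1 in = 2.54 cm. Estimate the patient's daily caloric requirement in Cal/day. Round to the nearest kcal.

Convert to metric: weight = 110 ÷ 2.2 = 50 kg; height = (5×12 + 0) × 2.54 = 60 × 2.54 = 152.4 cm.
Mifflin-St Jeor (female): BMR = 10(50) + 6.25(152.4) − 5(35) − 161 = 500 + 952.5 − 175 − 161 = 1116.5 kcal/day.
TEE = BMR × activity factor = 1116.5 × 1.2 = 1339.8 kcal/day.

1340 Cal/day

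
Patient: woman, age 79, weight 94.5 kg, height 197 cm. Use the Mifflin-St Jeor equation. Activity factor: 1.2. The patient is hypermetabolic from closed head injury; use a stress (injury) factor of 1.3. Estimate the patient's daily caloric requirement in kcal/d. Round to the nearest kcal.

2528 kcal/d

Mifflin-St Jeor (female): BMR = 10(94.5) + 6.25(197) − 5(79) − 161 = 945 + 1231.25 − 395 − 161 = 1620.25 kcal/day.
TEE = BMR × activity factor = 1620.25 × 1.2 = 1944.3 kcal/day.
Apply stress factor: 1944.3 × 1.3 = 2527.59 kcal/day.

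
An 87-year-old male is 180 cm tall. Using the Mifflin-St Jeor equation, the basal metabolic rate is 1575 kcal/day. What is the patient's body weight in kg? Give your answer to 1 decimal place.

1575 = 10·W + 6.25(180) − 5(87) + 5
10·W = 1575 − 695 = 880, so W = 88 kg.

88.0 kg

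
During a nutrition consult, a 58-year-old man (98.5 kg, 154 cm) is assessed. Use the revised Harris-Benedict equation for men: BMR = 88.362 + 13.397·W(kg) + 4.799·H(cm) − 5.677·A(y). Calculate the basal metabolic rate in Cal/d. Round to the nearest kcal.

1818 Cal/d

Harris-Benedict: BMR = 88.362 + 13.397(98.5) + 4.799(154) − 5.677(58) = 1817.7465 kcal/day.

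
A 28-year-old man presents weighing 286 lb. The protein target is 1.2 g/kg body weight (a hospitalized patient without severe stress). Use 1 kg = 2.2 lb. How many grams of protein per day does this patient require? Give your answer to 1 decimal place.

156.0 g/day

Weight in kg = 286 ÷ 2.2 = 130 kg.
Protein = 1.2 g/kg × 130 kg = 156 g/day.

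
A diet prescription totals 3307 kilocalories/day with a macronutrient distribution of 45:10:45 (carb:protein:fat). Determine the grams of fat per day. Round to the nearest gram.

165 g/day

Fat energy = 45% × 3307 = 1488.15 kcal.
At 9 kcal/g: 1488.15 ÷ 9 = 165.35 g.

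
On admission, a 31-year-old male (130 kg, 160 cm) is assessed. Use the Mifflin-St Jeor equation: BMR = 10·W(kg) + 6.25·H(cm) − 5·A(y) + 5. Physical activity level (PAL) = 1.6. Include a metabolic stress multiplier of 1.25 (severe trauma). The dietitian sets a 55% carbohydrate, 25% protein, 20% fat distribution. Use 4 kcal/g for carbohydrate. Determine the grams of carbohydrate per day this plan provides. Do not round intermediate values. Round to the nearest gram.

591 g/day

Mifflin-St Jeor (male): BMR = 10(130) + 6.25(160) − 5(31) + 5 = 1300 + 1000 − 155 + 5 = 2150 kcal/day.
TEE = 2150 × 1.6 = 3440 kcal/day.
With stress factor 1.25: 3440 × 1.25 = 4300 kcal/day.
Carbohydrate energy = 55% × 4300 = 2365 kcal.
Carbohydrate = 2365 ÷ 4 kcal/g = 591.25 g.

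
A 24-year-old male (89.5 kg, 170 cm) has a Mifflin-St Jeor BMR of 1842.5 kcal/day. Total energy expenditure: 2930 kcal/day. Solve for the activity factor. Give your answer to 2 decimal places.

Activity factor = TEE ÷ BMR = 2930 ÷ 1842.5 = 1.59.

1.59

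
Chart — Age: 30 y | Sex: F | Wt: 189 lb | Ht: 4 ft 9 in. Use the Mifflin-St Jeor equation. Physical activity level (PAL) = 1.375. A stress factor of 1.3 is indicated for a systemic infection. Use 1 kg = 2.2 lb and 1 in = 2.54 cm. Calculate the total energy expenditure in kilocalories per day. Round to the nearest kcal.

Convert to metric: weight = 189 ÷ 2.2 = 85.9091 kg; height = (4×12 + 9) × 2.54 = 57 × 2.54 = 144.78 cm.
Mifflin-St Jeor (female): BMR = 10(85.9091) + 6.25(144.78) − 5(30) − 161 = 859.0909 + 904.875 − 150 − 161 = 1452.9659 kcal/day.
TEE = BMR × activity factor = 1452.9659 × 1.375 = 1997.8281 kcal/day.
Apply stress factor: 1997.8281 × 1.3 = 2597.1766 kcal/day.

2597 kilocalories per day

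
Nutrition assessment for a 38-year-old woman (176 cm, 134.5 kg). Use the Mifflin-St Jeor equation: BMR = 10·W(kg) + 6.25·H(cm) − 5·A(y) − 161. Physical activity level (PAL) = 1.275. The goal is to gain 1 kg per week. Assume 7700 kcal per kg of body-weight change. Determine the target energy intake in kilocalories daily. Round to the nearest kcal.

3770 kilocalories daily

Mifflin-St Jeor (female): BMR = 10(134.5) + 6.25(176) − 5(38) − 161 = 1345 + 1100 − 190 − 161 = 2094 kcal/day.
TEE = 2094 × 1.275 = 2669.85 kcal/day.
Required daily surplus = 1 × 7700 ÷ 7 = 1100 kcal/day.
Target intake = 2669.85 + 1100 = 3769.85 kcal/day.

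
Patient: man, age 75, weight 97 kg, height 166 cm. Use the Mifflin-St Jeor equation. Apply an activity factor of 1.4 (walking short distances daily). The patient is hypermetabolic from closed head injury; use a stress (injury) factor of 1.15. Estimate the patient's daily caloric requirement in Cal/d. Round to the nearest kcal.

2636 Cal/d

Mifflin-St Jeor (male): BMR = 10(97) + 6.25(166) − 5(75) + 5 = 970 + 1037.5 − 375 + 5 = 1637.5 kcal/day.
TEE = BMR × activity factor = 1637.5 × 1.4 = 2292.5 kcal/day.
Apply stress factor: 2292.5 × 1.15 = 2636.375 kcal/day.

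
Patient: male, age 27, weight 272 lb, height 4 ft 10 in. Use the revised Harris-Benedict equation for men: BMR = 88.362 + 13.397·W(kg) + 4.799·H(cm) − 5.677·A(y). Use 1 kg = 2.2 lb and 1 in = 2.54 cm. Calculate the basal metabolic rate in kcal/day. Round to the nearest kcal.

2298 kcal/day

Convert to metric: weight = 272 ÷ 2.2 = 123.6364 kg; height = (4×12 + 10) × 2.54 = 58 × 2.54 = 147.32 cm.
Harris-Benedict: BMR = 88.362 + 13.397(123.6364) + 4.799(147.32) − 5.677(27) = 2298.428 kcal/day.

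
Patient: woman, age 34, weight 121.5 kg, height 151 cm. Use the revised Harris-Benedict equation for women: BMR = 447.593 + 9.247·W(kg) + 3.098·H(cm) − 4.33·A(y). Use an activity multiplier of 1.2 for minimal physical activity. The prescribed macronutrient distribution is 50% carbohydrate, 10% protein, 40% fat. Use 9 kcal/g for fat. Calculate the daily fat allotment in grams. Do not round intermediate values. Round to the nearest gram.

101 g/day

Harris-Benedict: BMR = 447.593 + 9.247(121.5) + 3.098(151) − 4.33(34) = 1891.6815 kcal/day.
TEE = 1891.6815 × 1.2 = 2270.0178 kcal/day.
Fat energy = 40% × 2270.0178 = 908.0071 kcal.
Fat = 908.0071 ÷ 9 kcal/g = 100.8897 g.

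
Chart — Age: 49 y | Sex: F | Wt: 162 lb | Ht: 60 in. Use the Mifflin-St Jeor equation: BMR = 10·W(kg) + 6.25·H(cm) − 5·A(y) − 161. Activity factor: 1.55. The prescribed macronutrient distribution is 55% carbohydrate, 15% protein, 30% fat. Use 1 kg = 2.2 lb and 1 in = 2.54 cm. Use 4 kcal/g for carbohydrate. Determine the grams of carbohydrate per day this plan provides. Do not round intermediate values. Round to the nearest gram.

Convert to metric: weight = 162 ÷ 2.2 = 73.6364 kg; height = 60 × 2.54 = 152.4 cm.
Mifflin-St Jeor (female): BMR = 10(73.6364) + 6.25(152.4) − 5(49) − 161 = 736.3636 + 952.5 − 245 − 161 = 1282.8636 kcal/day.
TEE = 1282.8636 × 1.55 = 1988.4386 kcal/day.
Carbohydrate energy = 55% × 1988.4386 = 1093.6413 kcal.
Carbohydrate = 1093.6413 ÷ 4 kcal/g = 273.4103 g.

273 g/day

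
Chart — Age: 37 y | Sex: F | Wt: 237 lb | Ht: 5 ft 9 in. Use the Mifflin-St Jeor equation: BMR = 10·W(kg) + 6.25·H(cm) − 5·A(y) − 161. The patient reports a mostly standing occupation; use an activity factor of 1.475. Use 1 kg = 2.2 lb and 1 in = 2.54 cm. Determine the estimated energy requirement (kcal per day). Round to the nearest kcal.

Convert to metric: weight = 237 ÷ 2.2 = 107.7273 kg; height = (5×12 + 9) × 2.54 = 69 × 2.54 = 175.26 cm.
Mifflin-St Jeor (female): BMR = 10(107.7273) + 6.25(175.26) − 5(37) − 161 = 1077.2727 + 1095.375 − 185 − 161 = 1826.6477 kcal/day.
TEE = BMR × activity factor = 1826.6477 × 1.475 = 2694.3054 kcal/day.

2694 kcal per day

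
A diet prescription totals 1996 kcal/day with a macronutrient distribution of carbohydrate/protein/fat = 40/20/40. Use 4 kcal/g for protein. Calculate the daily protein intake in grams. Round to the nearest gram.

Protein energy = 20% × 1996 = 399.2 kcal.
At 4 kcal/g: 399.2 ÷ 4 = 99.8 g.

100 g/day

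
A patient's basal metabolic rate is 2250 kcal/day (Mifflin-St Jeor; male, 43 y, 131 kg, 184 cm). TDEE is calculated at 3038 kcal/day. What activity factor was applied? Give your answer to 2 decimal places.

1.35

Activity factor = TEE ÷ BMR = 3038 ÷ 2250 = 1.35.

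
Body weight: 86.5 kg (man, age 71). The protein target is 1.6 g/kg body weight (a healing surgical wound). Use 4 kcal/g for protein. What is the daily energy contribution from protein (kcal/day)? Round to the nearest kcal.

554 kcal/day

Protein = 1.6 g/kg × 86.5 kg = 138.4 g/day.
Protein energy = 138.4 g × 4 kcal/g = 553.6 kcal/day.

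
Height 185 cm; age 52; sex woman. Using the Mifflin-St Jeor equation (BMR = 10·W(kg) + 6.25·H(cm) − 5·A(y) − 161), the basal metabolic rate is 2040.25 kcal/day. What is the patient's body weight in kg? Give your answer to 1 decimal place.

130.5 kg

2040.25 = 10·W + 6.25(185) − 5(52) − 161
10·W = 2040.25 − 735.25 = 1305, so W = 130.5 kg.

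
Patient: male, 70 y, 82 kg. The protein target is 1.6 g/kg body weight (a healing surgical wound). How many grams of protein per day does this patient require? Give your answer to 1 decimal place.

Protein = 1.6 g/kg × 82 kg = 131.2 g/day.

131.2 g/day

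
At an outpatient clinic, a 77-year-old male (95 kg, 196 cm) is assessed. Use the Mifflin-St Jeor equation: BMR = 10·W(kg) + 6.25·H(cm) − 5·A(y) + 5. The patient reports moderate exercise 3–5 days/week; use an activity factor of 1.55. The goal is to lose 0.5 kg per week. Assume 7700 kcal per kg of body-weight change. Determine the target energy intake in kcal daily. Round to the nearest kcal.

Mifflin-St Jeor (male): BMR = 10(95) + 6.25(196) − 5(77) + 5 = 950 + 1225 − 385 + 5 = 1795 kcal/day.
TEE = 1795 × 1.55 = 2782.25 kcal/day.
Required daily deficit = 0.5 × 7700 ÷ 7 = 550 kcal/day.
Target intake = 2782.25 − 550 = 2232.25 kcal/day.

2232 kcal daily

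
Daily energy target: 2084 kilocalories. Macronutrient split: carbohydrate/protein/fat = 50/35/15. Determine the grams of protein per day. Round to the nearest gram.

182 g/day

Protein energy = 35% × 2084 = 729.4 kcal.
At 4 kcal/g: 729.4 ÷ 4 = 182.35 g.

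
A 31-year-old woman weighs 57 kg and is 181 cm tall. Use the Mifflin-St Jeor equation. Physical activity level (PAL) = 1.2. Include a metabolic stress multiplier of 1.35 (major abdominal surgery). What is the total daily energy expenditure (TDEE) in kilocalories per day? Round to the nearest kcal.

Mifflin-St Jeor (female): BMR = 10(57) + 6.25(181) − 5(31) − 161 = 570 + 1131.25 − 155 − 161 = 1385.25 kcal/day.
TEE = BMR × activity factor = 1385.25 × 1.2 = 1662.3 kcal/day.
Apply stress factor: 1662.3 × 1.35 = 2244.105 kcal/day.

2244 kilocalories per day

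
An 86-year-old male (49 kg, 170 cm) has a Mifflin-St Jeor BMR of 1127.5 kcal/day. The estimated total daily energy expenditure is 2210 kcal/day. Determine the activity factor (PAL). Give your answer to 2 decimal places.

Activity factor = TEE ÷ BMR = 2210 ÷ 1127.5 = 1.96.

1.96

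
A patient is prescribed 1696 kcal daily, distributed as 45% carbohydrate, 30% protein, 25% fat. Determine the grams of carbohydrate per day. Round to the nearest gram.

Carbohydrate energy = 45% × 1696 = 763.2 kcal.
At 4 kcal/g: 763.2 ÷ 4 = 190.8 g.

191 g/day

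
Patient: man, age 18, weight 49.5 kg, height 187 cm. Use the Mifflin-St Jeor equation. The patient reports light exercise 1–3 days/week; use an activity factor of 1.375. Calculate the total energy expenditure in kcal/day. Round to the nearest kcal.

Mifflin-St Jeor (male): BMR = 10(49.5) + 6.25(187) − 5(18) + 5 = 495 + 1168.75 − 90 + 5 = 1578.75 kcal/day.
TEE = BMR × activity factor = 1578.75 × 1.375 = 2170.7813 kcal/day.

2171 kcal/day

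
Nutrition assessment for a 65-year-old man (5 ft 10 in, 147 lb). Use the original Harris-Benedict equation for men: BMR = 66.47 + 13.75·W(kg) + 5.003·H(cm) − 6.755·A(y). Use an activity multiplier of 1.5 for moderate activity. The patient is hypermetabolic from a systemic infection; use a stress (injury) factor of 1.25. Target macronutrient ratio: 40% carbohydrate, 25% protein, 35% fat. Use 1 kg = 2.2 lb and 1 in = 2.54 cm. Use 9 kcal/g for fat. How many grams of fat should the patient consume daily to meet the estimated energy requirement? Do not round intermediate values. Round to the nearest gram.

105 g/day

Convert to metric: weight = 147 ÷ 2.2 = 66.8182 kg; height = (5×12 + 10) × 2.54 = 70 × 2.54 = 177.8 cm.
Harris-Benedict: BMR = 66.47 + 13.75(66.8182) + 5.003(177.8) − 6.755(65) = 1435.6784 kcal/day.
TEE = 1435.6784 × 1.5 = 2153.5176 kcal/day.
With stress factor 1.25: 2153.5176 × 1.25 = 2691.897 kcal/day.
Fat energy = 35% × 2691.897 = 942.164 kcal.
Fat = 942.164 ÷ 9 kcal/g = 104.6849 g.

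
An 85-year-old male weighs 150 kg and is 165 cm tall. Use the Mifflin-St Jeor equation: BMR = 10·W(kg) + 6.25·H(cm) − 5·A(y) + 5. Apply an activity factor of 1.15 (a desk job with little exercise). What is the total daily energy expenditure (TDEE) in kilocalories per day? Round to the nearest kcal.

Mifflin-St Jeor (male): BMR = 10(150) + 6.25(165) − 5(85) + 5 = 1500 + 1031.25 − 425 + 5 = 2111.25 kcal/day.
TEE = BMR × activity factor = 2111.25 × 1.15 = 2427.9375 kcal/day.

2428 kilocalories per day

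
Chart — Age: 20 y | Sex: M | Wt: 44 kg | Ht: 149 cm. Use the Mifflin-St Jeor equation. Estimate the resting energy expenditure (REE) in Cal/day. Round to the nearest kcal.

Mifflin-St Jeor (male): BMR = 10(44) + 6.25(149) − 5(20) + 5 = 440 + 931.25 − 100 + 5 = 1276.25 kcal/day.

1276 Cal/day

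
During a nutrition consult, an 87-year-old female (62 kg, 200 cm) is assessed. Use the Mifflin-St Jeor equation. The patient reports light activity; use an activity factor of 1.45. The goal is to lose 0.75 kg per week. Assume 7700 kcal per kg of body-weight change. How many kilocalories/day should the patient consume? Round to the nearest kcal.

1022 kilocalories/day

Mifflin-St Jeor (female): BMR = 10(62) + 6.25(200) − 5(87) − 161 = 620 + 1250 − 435 − 161 = 1274 kcal/day.
TEE = 1274 × 1.45 = 1847.3 kcal/day.
Required daily deficit = 0.75 × 7700 ÷ 7 = 825 kcal/day.
Target intake = 1847.3 − 825 = 1022.3 kcal/day.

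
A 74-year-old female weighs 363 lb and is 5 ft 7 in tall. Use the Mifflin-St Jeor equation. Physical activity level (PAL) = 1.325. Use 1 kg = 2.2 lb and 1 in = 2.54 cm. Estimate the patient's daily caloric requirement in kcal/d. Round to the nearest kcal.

Convert to metric: weight = 363 ÷ 2.2 = 165 kg; height = (5×12 + 7) × 2.54 = 67 × 2.54 = 170.18 cm.
Mifflin-St Jeor (female): BMR = 10(165) + 6.25(170.18) − 5(74) − 161 = 1650 + 1063.625 − 370 − 161 = 2182.625 kcal/day.
TEE = BMR × activity factor = 2182.625 × 1.325 = 2891.9781 kcal/day.

2892 kcal/d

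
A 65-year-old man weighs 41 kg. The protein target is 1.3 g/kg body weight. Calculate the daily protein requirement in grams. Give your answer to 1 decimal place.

Protein = 1.3 g/kg × 41 kg = 53.3 g/day.

53.3 g/day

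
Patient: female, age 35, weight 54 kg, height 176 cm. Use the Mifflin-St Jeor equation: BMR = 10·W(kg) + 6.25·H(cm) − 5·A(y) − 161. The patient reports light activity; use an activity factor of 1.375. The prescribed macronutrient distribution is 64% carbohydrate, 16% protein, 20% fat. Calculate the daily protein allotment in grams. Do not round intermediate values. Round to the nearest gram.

Mifflin-St Jeor (female): BMR = 10(54) + 6.25(176) − 5(35) − 161 = 540 + 1100 − 175 − 161 = 1304 kcal/day.
TEE = 1304 × 1.375 = 1793 kcal/day.
Protein energy = 16% × 1793 = 286.88 kcal.
Protein = 286.88 ÷ 4 kcal/g = 71.72 g.

72 g/day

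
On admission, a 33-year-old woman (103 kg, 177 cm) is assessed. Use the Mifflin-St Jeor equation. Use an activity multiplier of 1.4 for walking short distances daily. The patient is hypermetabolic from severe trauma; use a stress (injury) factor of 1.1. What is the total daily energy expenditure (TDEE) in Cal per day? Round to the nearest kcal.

Mifflin-St Jeor (female): BMR = 10(103) + 6.25(177) − 5(33) − 161 = 1030 + 1106.25 − 165 − 161 = 1810.25 kcal/day.
TEE = BMR × activity factor = 1810.25 × 1.4 = 2534.35 kcal/day.
Apply stress factor: 2534.35 × 1.1 = 2787.785 kcal/day.

2788 Cal per day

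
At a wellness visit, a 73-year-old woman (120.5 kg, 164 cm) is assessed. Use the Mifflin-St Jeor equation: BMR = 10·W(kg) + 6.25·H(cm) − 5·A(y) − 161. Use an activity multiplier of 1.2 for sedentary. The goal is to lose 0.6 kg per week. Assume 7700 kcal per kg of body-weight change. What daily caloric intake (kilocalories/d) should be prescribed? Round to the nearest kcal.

Mifflin-St Jeor (female): BMR = 10(120.5) + 6.25(164) − 5(73) − 161 = 1205 + 1025 − 365 − 161 = 1704 kcal/day.
TEE = 1704 × 1.2 = 2044.8 kcal/day.
Required daily deficit = 0.6 × 7700 ÷ 7 = 660 kcal/day.
Target intake = 2044.8 − 660 = 1384.8 kcal/day.

1385 kilocalories/d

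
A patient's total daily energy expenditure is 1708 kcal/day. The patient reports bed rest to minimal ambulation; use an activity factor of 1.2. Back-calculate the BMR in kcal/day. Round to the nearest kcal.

1423 kcal/day

BMR = TEE ÷ activity factor = 1708 ÷ 1.2 = 1423.3333 kcal/day.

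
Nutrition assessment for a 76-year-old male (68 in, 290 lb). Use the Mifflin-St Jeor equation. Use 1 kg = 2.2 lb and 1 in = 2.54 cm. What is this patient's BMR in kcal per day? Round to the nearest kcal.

2023 kcal per day

Convert to metric: weight = 290 ÷ 2.2 = 131.8182 kg; height = 68 × 2.54 = 172.72 cm.
Mifflin-St Jeor (male): BMR = 10(131.8182) + 6.25(172.72) − 5(76) + 5 = 1318.1818 + 1079.5 − 380 + 5 = 2022.6818 kcal/day.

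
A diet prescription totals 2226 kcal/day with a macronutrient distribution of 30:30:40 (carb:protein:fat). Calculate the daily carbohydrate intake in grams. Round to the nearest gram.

167 g/day

Carbohydrate energy = 30% × 2226 = 667.8 kcal.
At 4 kcal/g: 667.8 ÷ 4 = 166.95 g.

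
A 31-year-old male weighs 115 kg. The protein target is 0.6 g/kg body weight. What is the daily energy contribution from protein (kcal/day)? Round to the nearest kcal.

Protein = 0.6 g/kg × 115 kg = 69 g/day.
Protein energy = 69 g × 4 kcal/g = 276 kcal/day.

276 kcal/day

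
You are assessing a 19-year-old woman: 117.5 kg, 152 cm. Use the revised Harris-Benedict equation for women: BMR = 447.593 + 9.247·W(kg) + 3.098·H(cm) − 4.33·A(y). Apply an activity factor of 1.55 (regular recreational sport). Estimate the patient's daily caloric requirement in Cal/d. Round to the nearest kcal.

2980 Cal/d

Harris-Benedict: BMR = 447.593 + 9.247(117.5) + 3.098(152) − 4.33(19) = 1922.7415 kcal/day.
TEE = BMR × activity factor = 1922.7415 × 1.55 = 2980.2493 kcal/day.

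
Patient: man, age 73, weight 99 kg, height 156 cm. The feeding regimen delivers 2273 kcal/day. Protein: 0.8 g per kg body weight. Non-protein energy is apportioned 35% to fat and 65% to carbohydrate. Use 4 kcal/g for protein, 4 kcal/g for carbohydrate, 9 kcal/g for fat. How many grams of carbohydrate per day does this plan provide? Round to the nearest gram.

Protein = 0.8 × 99 = 79.2 g → 79.2 × 4 = 316.8 kcal.
Non-protein calories = 2273 − 316.8 = 1956.2 kcal.
Fat: 35% × 1956.2 = 684.67 kcal; carbohydrate: 1271.53 kcal.
Carbohydrate: 1271.53 kcal ÷ 4 kcal/g = 317.8825 g.

318 g/day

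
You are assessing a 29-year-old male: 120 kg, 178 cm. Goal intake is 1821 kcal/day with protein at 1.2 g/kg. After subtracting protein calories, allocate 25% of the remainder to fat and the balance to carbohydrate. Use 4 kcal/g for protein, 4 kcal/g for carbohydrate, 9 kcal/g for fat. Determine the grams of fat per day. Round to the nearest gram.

35 g/day

Protein = 1.2 × 120 = 144 g → 144 × 4 = 576 kcal.
Non-protein calories = 1821 − 576 = 1245 kcal.
Fat: 25% × 1245 = 311.25 kcal; carbohydrate: 933.75 kcal.
Fat: 311.25 kcal ÷ 9 kcal/g = 34.5833 g.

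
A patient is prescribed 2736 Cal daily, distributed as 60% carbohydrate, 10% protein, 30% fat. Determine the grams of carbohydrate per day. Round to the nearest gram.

Carbohydrate energy = 60% × 2736 = 1641.6 kcal.
At 4 kcal/g: 1641.6 ÷ 4 = 410.4 g.

410 g/day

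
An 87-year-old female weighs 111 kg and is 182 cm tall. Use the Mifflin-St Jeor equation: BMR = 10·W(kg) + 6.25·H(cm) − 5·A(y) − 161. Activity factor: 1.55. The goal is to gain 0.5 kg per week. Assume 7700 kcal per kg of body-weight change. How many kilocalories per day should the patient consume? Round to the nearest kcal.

3110 kilocalories per day

Mifflin-St Jeor (female): BMR = 10(111) + 6.25(182) − 5(87) − 161 = 1110 + 1137.5 − 435 − 161 = 1651.5 kcal/day.
TEE = 1651.5 × 1.55 = 2559.825 kcal/day.
Required daily surplus = 0.5 × 7700 ÷ 7 = 550 kcal/day.
Target intake = 2559.825 + 550 = 3109.825 kcal/day.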